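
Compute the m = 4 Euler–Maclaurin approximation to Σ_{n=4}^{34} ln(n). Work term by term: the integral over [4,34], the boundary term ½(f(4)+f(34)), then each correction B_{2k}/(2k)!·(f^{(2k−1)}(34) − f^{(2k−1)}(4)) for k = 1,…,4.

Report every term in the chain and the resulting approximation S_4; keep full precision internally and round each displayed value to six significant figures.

The integral term ∫_4^34 ln(x) dx = 84.3511.
½[f(4) + f(34)] = ½[1.38629 + 3.52636] = 2.45633.
Integral + boundary = 86.8074.
k=1: B_{2}/(2)! × [f^{(1)}(34) − f^{(1)}(4)] = 1/12 × (0.0294118 − 0.250000) = -0.0183824.
After k=1: 86.7890.
k=2: B_{4}/(4)! × [f^{(3)}(34) − f^{(3)}(4)] = −1/720 × (5.08854e-05 − 0.0312500) = 4.33321e-05.
After k=2: 86.7891.
k=3: B_{6}/(6)! × [f^{(5)}(34) − f^{(5)}(4)] = 1/30240 × (5.28222e-07 − 0.0234375) = -7.75032e-07.
After k=3: 86.7891.
k=4: B_{8}/(8)! × [f^{(7)}(34) − f^{(7)}(4)] = −1/1209600 × (1.37082e-08 − 0.0439453) = 3.63304e-08.

S_4 ≈ 86.7891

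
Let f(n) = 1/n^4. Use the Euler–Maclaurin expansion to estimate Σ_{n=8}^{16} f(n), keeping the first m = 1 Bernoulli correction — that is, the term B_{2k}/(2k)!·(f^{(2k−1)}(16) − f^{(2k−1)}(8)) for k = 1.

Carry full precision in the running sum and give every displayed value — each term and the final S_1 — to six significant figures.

S_1 ≈ 0.000709216

∫_8^16 1/x^4 dx evaluates to 0.000569661.
Boundary: ½(f(8) + f(16)) = ½(0.000244141 + 1.52588e-05) = 0.000129700.
Running total after boundary: 0.000699361.
k=1: B_{2}/(2)! × [f^{(1)}(16) − f^{(1)}(8)] = 1/12 × (-3.81470e-06 − (-0.000122070)) = 9.85463e-06.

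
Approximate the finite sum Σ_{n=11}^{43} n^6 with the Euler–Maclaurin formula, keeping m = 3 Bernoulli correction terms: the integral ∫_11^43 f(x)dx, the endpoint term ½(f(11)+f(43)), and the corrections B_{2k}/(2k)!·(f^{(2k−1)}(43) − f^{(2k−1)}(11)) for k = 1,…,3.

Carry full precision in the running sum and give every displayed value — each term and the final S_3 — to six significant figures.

∫_11^43 x^6 dx evaluates to 3.88284e+10.
½[f(11) + f(43)] = ½[1.77156e+06 + 6.32136e+09] = 3.16157e+09.
So far: 4.19900e+10.
Order-1 term: 1/12 · (8.82051e+08 − 966306) = 7.34237e+07.
Running total after k=1: 4.20634e+10.
Order-2 term: −1/720 · (9.54084e+06 − 159720) = -13029.3.
Running total after k=2: 4.20634e+10.
Order-3 term: 1/30240 · (30960.0 − 7920.00) = 0.761905.

S_3 ≈ 4.20634e+10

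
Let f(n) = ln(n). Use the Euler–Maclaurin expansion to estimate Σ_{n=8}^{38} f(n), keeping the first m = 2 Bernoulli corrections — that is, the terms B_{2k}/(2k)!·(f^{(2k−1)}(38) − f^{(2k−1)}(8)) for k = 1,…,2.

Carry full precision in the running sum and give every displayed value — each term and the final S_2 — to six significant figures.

∫_8^38 ln(x) dx evaluates to 91.5927.
½[f(8) + f(38)] = ½[2.07944 + 3.63759] = 2.85851.
So far: 94.4513.
Correction k=1: B_{2}/2! · (f^{(1)}(38) − f^{(1)}(8)) = 1/12 · (0.0263158 − 0.125000) = -0.00822368.
After k=1: 94.4430.
Correction k=2: B_{4}/4! · (f^{(3)}(38) − f^{(3)}(8)) = −1/720 · (3.64485e-05 − 0.00390625) = 5.37472e-06.

S_2 ≈ 94.4430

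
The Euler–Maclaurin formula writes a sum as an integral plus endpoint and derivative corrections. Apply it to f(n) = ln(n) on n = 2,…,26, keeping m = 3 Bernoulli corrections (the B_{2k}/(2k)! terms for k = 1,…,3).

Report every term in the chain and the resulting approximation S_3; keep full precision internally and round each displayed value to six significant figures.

S_3 ≈ 61.2617

∫_2^26 ln(x) dx evaluates to 59.3242.
½[f(2) + f(26)] = ½[0.693147 + 3.25810] = 1.97562.
So far: 61.2998.
Order-1 term: 1/12 · (0.0384615 − 0.500000) = -0.0384615.
Running total after k=1: 61.2614.
Order-2 term: −1/720 · (0.000113792 − 0.250000) = 0.000347064.
Running total after k=2: 61.2617.
Order-3 term: 1/30240 · (2.01997e-06 − 0.750000) = -2.48015e-05.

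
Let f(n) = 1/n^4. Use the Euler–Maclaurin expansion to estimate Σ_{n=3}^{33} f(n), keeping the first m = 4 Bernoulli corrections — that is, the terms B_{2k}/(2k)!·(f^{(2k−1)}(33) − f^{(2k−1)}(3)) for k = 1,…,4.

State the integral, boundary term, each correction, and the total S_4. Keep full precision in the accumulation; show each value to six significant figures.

S_4 ≈ 0.0198137

∫_3^33 1/x^4 dx evaluates to 0.0123364.
½[f(3) + f(33)] = ½[0.0123457 + 8.43226e-07] = 0.00617326.
So far: 0.0185097.
Correction k=1: B_{2}/2! · (f^{(1)}(33) − f^{(1)}(3)) = 1/12 · (-1.02209e-07 − (-0.0164609)) = 0.00137173.
Running total after k=1: 0.0198814.
Correction k=2: B_{4}/4! · (f^{(3)}(33) − f^{(3)}(3)) = −1/720 · (-2.81568e-09 − (-0.0548697)) = -7.62079e-05.
Running total after k=2: 0.0198052.
Correction k=3: B_{6}/6! · (f^{(5)}(33) − f^{(5)}(3)) = 1/30240 · (-1.44792e-10 − (-0.341411)) = 1.12901e-05.
Running total after k=3: 0.0198165.
Correction k=4: B_{8}/8! · (f^{(7)}(33) − f^{(7)}(3)) = −1/1209600 · (-1.19663e-11 − (-3.41411)) = -2.82251e-06.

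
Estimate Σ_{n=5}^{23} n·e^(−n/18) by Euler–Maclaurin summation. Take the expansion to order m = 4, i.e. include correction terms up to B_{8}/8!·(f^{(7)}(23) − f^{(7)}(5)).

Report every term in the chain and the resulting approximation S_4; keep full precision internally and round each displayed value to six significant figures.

The integral term ∫_5^23 x·e^(−x/18) dx = 107.943.
Endpoint term: (f(5) + f(23))/2 = (3.78733 + 6.40908)/2 = 5.09821.
Running total after boundary: 113.041.
Correction k=1: B_{2}/2! · (f^{(1)}(23) − f^{(1)}(5)) = 1/12 · (-0.0774044 − 0.547058) = -0.0520385.
After k=1: 112.989.
Correction k=2: B_{4}/4! · (f^{(3)}(23) − f^{(3)}(5)) = −1/720 · (0.00148120 − 0.00636416) = 6.78190e-06.
After k=2: 112.989.
Correction k=3: B_{6}/6! · (f^{(5)}(23) − f^{(5)}(5)) = 1/30240 · (9.88053e-06 − 3.40737e-05) = -8.00038e-10.
After k=3: 112.989.
Correction k=4: B_{8}/8! · (f^{(7)}(23) − f^{(7)}(5)) = −1/1209600 · (4.68811e-08 − 1.49706e-07) = 8.50077e-14.

S_4 ≈ 112.989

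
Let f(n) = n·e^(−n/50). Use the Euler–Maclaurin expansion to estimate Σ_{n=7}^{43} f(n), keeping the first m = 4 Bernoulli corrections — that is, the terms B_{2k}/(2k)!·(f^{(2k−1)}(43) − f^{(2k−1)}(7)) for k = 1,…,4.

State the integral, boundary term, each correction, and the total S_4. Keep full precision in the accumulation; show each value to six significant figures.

∫_7^43 x·e^(−x/50) dx evaluates to 509.967.
Boundary: ½(f(7) + f(43)) = ½(6.08551 + 18.1960) = 12.1407.
So far: 522.108.
k=1: B_{2}/(2)! × [f^{(1)}(43) − f^{(1)}(7)] = 1/12 × (0.0592427 − 0.747648) = -0.0573671.
After k=1: 522.051.
k=2: B_{4}/(4)! × [f^{(3)}(43) − f^{(3)}(7)] = −1/720 × (0.000362227 − 0.000994546) = 8.78221e-07.
After k=2: 522.051.
k=3: B_{6}/(6)! × [f^{(5)}(43) − f^{(5)}(7)] = 1/30240 × (2.80303e-07 − 6.76013e-07) = -1.30857e-11.
After k=3: 522.051.
k=4: B_{8}/(8)! × [f^{(7)}(43) − f^{(7)}(7)] = −1/1209600 × (1.66286e-10 − 3.81683e-10) = 1.78073e-16.

S_4 ≈ 522.051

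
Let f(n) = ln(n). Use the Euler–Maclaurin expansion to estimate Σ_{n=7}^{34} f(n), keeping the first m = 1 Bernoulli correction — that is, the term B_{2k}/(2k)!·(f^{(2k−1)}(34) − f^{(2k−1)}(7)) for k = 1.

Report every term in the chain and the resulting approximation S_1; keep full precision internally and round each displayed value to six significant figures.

S_1 ≈ 82.0016

Integral: ∫_7^34 ln(x) dx = 79.2749.
Endpoint term: (f(7) + f(34))/2 = (1.94591 + 3.52636)/2 = 2.73614.
Running total after boundary: 82.0110.
k=1: B_{2}/(2)! × [f^{(1)}(34) − f^{(1)}(7)] = 1/12 × (0.0294118 − 0.142857) = -0.00945378.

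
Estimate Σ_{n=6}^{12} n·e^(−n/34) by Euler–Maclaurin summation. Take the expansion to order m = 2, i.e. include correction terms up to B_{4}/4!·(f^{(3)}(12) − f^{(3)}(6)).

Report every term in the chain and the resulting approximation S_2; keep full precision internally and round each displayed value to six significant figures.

∫_6^12 x·e^(−x/34) dx evaluates to 41.0885.
½[f(6) + f(12)] = ½[5.02934 + 8.43142] = 6.73038.
Integral + boundary = 47.8189.
Order-1 term: 1/12 · (0.454636 − 0.690302) = -0.0196388.
Running total after k=1: 47.7992.
Order-2 term: −1/720 · (0.00160889 − 0.00204736) = 6.08992e-07.

S_2 ≈ 47.7992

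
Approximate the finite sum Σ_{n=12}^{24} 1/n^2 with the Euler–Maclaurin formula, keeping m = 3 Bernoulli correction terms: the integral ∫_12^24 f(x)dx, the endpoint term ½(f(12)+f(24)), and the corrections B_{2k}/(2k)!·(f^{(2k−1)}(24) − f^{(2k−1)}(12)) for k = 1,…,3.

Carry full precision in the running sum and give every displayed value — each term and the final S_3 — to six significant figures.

S_3 ≈ 0.0460912

The integral term ∫_12^24 1/x^2 dx = 0.0416667.
½[f(12) + f(24)] = ½[0.00694444 + 0.00173611] = 0.00434028.
Integral + boundary = 0.0460069.
Correction k=1: B_{2}/2! · (f^{(1)}(24) − f^{(1)}(12)) = 1/12 · (-0.000144676 − (-0.00115741)) = 8.43943e-05.
Partial sum through k=1: 0.0460913.
Correction k=2: B_{4}/4! · (f^{(3)}(24) − f^{(3)}(12)) = −1/720 · (-3.01408e-06 − (-9.64506e-05)) = -1.29773e-07.
Partial sum through k=2: 0.0460912.
Correction k=3: B_{6}/6! · (f^{(5)}(24) − f^{(5)}(12)) = 1/30240 · (-1.56983e-07 − (-2.00939e-05)) = 6.59289e-10.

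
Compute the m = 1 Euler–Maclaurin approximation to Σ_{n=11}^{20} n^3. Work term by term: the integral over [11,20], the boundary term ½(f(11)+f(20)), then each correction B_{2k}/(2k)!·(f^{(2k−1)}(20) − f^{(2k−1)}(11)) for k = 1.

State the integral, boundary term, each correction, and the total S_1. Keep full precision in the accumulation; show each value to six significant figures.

Integral: ∫_11^20 x^3 dx = 36339.8.
Boundary: ½(f(11) + f(20)) = ½(1331.00 + 8000.00) = 4665.50.
Integral + boundary = 41005.2.
k=1: B_{2}/(2)! × [f^{(1)}(20) − f^{(1)}(11)] = 1/12 × (1200.00 − 363.000) = 69.7500.

S_1 ≈ 41075.0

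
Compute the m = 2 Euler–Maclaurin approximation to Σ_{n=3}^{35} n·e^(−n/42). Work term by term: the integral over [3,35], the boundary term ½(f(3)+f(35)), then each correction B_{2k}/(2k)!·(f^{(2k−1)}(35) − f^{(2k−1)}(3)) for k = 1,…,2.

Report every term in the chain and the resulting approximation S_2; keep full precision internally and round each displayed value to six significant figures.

∫_3^35 x·e^(−x/42) dx evaluates to 354.218.
Endpoint term: (f(3) + f(35))/2 = (2.79319 + 15.2109)/2 = 9.00206.
Integral + boundary = 363.220.
Correction k=1: B_{2}/2! · (f^{(1)}(35) − f^{(1)}(3)) = 1/12 · (0.0724330 − 0.864558) = -0.0660104.
After k=1: 363.154.
Correction k=2: B_{4}/4! · (f^{(3)}(35) − f^{(3)}(3)) = −1/720 · (0.000533804 − 0.00154574) = 1.40547e-06.

S_2 ≈ 363.154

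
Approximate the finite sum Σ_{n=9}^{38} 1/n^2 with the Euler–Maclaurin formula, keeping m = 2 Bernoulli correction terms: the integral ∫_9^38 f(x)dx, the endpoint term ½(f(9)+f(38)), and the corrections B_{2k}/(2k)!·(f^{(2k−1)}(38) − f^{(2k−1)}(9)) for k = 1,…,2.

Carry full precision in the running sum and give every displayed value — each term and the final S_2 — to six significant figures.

S_2 ≈ 0.0915394

Integral: ∫_9^38 1/x^2 dx = 0.0847953.
Boundary: ½(f(9) + f(38)) = ½(0.0123457 + 0.000692521) = 0.00651910.
Integral + boundary = 0.0913144.
k=1: B_{2}/(2)! × [f^{(1)}(38) − f^{(1)}(9)] = 1/12 × (-3.64485e-05 − (-0.00274348)) = 0.000225586.
Running total after k=1: 0.0915400.
k=2: B_{4}/(4)! × [f^{(3)}(38) − f^{(3)}(9)] = −1/720 × (-3.02896e-07 − (-0.000406442)) = -5.64082e-07.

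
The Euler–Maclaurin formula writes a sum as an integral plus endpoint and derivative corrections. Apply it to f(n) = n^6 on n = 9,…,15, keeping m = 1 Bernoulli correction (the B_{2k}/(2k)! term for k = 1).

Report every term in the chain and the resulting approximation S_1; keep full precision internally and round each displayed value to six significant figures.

The integral term ∫_9^15 x^6 dx = 2.37252e+07.
½[f(9) + f(15)] = ½[531441 + 1.13906e+07] = 5.96103e+06.
Integral + boundary = 2.96862e+07.
k=1: B_{2}/(2)! × [f^{(1)}(15) − f^{(1)}(9)] = 1/12 × (4.55625e+06 − 354294) = 350163.

S_1 ≈ 3.00364e+07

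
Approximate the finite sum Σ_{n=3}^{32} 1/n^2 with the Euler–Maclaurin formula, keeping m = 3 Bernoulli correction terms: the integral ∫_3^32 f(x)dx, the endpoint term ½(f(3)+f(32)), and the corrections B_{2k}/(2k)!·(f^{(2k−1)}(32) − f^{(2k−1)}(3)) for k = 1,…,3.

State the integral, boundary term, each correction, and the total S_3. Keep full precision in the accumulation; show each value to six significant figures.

Integral: ∫_3^32 1/x^2 dx = 0.302083.
Endpoint term: (f(3) + f(32))/2 = (0.111111 + 0.000976562)/2 = 0.0560438.
So far: 0.358127.
Correction k=1: B_{2}/2! · (f^{(1)}(32) − f^{(1)}(3)) = 1/12 · (-6.10352e-05 − (-0.0740741)) = 0.00616775.
After k=1: 0.364295.
Correction k=2: B_{4}/4! · (f^{(3)}(32) − f^{(3)}(3)) = −1/720 · (-7.15256e-07 − (-0.0987654)) = -0.000137173.
After k=2: 0.364158.
Correction k=3: B_{6}/6! · (f^{(5)}(32) − f^{(5)}(3)) = 1/30240 · (-2.09548e-08 − (-0.329218)) = 1.08868e-05.

S_3 ≈ 0.364169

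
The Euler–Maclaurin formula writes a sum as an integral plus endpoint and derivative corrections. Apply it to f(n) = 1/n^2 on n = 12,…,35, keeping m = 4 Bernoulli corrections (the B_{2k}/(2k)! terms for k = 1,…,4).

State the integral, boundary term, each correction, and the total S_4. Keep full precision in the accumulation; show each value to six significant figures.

Integral: ∫_12^35 1/x^2 dx = 0.0547619.
Endpoint term: (f(12) + f(35))/2 = (0.00694444 + 0.000816327)/2 = 0.00388039.
Integral + boundary = 0.0586423.
Order-1 term: 1/12 · (-4.66472e-05 − (-0.00115741)) = 9.25633e-05.
Partial sum through k=1: 0.0587349.
Order-2 term: −1/720 · (-4.56952e-07 − (-9.64506e-05)) = -1.33325e-07.
Partial sum through k=2: 0.0587347.
Order-3 term: 1/30240 · (-1.11907e-08 − (-2.00939e-05)) = 6.64110e-10.
Partial sum through k=3: 0.0587347.
Order-4 term: −1/1209600 · (-5.11574e-10 − (-7.81429e-06)) = -6.45980e-12.

S_4 ≈ 0.0587347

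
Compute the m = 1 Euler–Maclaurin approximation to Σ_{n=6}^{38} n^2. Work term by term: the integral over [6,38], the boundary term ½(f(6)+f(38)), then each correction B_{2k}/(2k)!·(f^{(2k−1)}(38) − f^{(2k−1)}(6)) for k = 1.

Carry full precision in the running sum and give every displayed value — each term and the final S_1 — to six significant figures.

Integral: ∫_6^38 x^2 dx = 18218.7.
Endpoint term: (f(6) + f(38))/2 = (36.0000 + 1444.00)/2 = 740.000.
Integral + boundary = 18958.7.
Correction k=1: B_{2}/2! · (f^{(1)}(38) − f^{(1)}(6)) = 1/12 · (76.0000 − 12.0000) = 5.33333.

S_1 ≈ 18964.0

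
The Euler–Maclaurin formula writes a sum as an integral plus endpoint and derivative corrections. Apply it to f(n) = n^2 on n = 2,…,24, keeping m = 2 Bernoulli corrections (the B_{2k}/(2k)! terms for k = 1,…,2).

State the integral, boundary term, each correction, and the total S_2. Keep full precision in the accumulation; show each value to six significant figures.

The integral term ∫_2^24 x^2 dx = 4605.33.
Boundary: ½(f(2) + f(24)) = ½(4.00000 + 576.000) = 290.000.
Integral + boundary = 4895.33.
k=1: B_{2}/(2)! × [f^{(1)}(24) − f^{(1)}(2)] = 1/12 × (48.0000 − 4.00000) = 3.66667.
Running total after k=1: 4899.00.
k=2: B_{4}/(4)! × [f^{(3)}(24) − f^{(3)}(2)] = −1/720 × (0.00000 − 0.00000) = 0.00000.

S_2 ≈ 4899.00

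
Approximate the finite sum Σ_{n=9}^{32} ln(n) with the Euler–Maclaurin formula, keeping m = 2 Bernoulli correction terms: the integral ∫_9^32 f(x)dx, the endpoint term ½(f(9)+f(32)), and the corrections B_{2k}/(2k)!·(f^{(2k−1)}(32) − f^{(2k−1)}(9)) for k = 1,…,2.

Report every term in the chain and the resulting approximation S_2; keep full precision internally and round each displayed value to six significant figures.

S_2 ≈ 70.9534

The integral term ∫_9^32 ln(x) dx = 68.1285.
Boundary: ½(f(9) + f(32)) = ½(2.19722 + 3.46574) = 2.83148.
So far: 70.9600.
Correction k=1: B_{2}/2! · (f^{(1)}(32) − f^{(1)}(9)) = 1/12 · (0.0312500 − 0.111111) = -0.00665509.
Partial sum through k=1: 70.9534.
Correction k=2: B_{4}/4! · (f^{(3)}(32) − f^{(3)}(9)) = −1/720 · (6.10352e-05 − 0.00274348) = 3.72562e-06.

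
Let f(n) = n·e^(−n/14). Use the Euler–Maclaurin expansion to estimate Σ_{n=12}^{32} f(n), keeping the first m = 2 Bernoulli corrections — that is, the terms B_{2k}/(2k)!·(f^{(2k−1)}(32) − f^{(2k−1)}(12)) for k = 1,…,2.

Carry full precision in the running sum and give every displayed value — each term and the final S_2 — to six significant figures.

∫_12^32 x·e^(−x/14) dx evaluates to 88.9760.
Boundary: ½(f(12) + f(32)) = ½(5.09247 + 3.25444) = 4.17346.
So far: 93.1495.
Correction k=1: B_{2}/2! · (f^{(1)}(32) − f^{(1)}(12)) = 1/12 · (-0.130759 − 0.0606247) = -0.0159486.
Partial sum through k=1: 93.1335.
Correction k=2: B_{4}/4! · (f^{(3)}(32) − f^{(3)}(12)) = −1/720 · (0.000370632 − 0.00463964) = 5.92918e-06.

S_2 ≈ 93.1335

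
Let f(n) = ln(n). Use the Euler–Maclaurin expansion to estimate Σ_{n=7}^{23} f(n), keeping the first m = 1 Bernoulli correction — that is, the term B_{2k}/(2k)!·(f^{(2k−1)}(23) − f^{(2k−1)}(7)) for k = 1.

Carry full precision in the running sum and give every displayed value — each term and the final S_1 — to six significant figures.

The integral term ∫_7^23 ln(x) dx = 42.4950.
½[f(7) + f(23)] = ½[1.94591 + 3.13549] = 2.54070.
Integral + boundary = 45.0357.
Order-1 term: 1/12 · (0.0434783 − 0.142857) = -0.00828157.

S_1 ≈ 45.0274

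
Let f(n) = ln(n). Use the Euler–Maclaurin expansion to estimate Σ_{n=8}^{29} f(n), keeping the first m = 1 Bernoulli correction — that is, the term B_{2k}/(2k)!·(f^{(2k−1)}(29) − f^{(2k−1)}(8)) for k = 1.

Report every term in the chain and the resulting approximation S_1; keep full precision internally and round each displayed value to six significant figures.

Integral: ∫_8^29 ln(x) dx = 60.0160.
Endpoint term: (f(8) + f(29))/2 = (2.07944 + 3.36730)/2 = 2.72337.
So far: 62.7394.
Correction k=1: B_{2}/2! · (f^{(1)}(29) − f^{(1)}(8)) = 1/12 · (0.0344828 − 0.125000) = -0.00754310.

S_1 ≈ 62.7319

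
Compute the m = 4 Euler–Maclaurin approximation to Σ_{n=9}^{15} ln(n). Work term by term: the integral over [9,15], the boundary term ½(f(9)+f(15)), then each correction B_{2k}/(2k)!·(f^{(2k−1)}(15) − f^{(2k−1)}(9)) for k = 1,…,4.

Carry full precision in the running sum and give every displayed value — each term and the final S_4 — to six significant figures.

S_4 ≈ 17.2947

The integral term ∫_9^15 ln(x) dx = 14.8457.
Boundary: ½(f(9) + f(15)) = ½(2.19722 + 2.70805) = 2.45264.
So far: 17.2984.
Order-1 term: 1/12 · (0.0666667 − 0.111111) = -0.00370370.
After k=1: 17.2947.
Order-2 term: −1/720 · (0.000592593 − 0.00274348) = 2.98735e-06.
After k=2: 17.2947.
Order-3 term: 1/30240 · (3.16049e-05 − 0.000406442) = -1.23954e-08.
After k=3: 17.2947.
Order-4 term: −1/1209600 · (4.21399e-06 − 0.000150534) = 1.20966e-10.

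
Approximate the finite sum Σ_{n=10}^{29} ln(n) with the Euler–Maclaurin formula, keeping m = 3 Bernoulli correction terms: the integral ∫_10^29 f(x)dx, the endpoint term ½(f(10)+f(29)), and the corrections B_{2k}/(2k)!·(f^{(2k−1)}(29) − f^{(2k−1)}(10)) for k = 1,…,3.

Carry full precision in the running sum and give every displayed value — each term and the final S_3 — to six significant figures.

S_3 ≈ 58.4552

The integral term ∫_10^29 ln(x) dx = 55.6257.
½[f(10) + f(29)] = ½[2.30259 + 3.36730] = 2.83494.
Running total after boundary: 58.4607.
k=1: B_{2}/(2)! × [f^{(1)}(29) − f^{(1)}(10)] = 1/12 × (0.0344828 − 0.100000) = -0.00545977.
After k=1: 58.4552.
k=2: B_{4}/(4)! × [f^{(3)}(29) − f^{(3)}(10)] = −1/720 × (8.20042e-05 − 0.00200000) = 2.66388e-06.
After k=2: 58.4552.
k=3: B_{6}/(6)! × [f^{(5)}(29) − f^{(5)}(10)] = 1/30240 × (1.17010e-06 − 0.000240000) = -7.89781e-09.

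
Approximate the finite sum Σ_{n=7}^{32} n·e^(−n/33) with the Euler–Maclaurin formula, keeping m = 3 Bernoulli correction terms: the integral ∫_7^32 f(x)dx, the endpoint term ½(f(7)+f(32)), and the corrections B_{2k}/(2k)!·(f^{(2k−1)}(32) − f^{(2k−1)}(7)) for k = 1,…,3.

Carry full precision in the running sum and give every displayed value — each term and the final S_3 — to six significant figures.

The integral term ∫_7^32 x·e^(−x/33) dx = 254.324.
Boundary: ½(f(7) + f(32)) = ½(5.66207 + 12.1343) = 8.89820.
Running total after boundary: 263.223.
k=1: B_{2}/(2)! × [f^{(1)}(32) − f^{(1)}(7)] = 1/12 × (0.0114908 − 0.637289) = -0.0521498.
Partial sum through k=1: 263.170.
k=2: B_{4}/(4)! × [f^{(3)}(32) − f^{(3)}(7)] = −1/720 × (0.000706967 − 0.00207073) = 1.89411e-06.
Partial sum through k=2: 263.170.
k=3: B_{6}/(6)! × [f^{(5)}(32) − f^{(5)}(7)] = 1/30240 × (1.28869e-06 − 3.26561e-06) = -6.53744e-11.

S_3 ≈ 263.170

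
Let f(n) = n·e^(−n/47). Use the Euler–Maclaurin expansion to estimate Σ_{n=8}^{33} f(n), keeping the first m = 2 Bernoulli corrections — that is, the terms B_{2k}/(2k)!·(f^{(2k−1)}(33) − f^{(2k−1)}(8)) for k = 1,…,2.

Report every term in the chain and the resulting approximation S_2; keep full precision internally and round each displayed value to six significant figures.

∫_8^33 x·e^(−x/47) dx evaluates to 317.217.
Boundary: ½(f(8) + f(33)) = ½(6.74788 + 16.3525) = 11.5502.
So far: 328.767.
k=1: B_{2}/(2)! × [f^{(1)}(33) − f^{(1)}(8)] = 1/12 × (0.147605 − 0.699913) = -0.0460257.
Running total after k=1: 328.721.
k=2: B_{4}/(4)! × [f^{(3)}(33) − f^{(3)}(8)] = −1/720 × (0.000515466 − 0.00108053) = 7.84807e-07.

S_2 ≈ 328.721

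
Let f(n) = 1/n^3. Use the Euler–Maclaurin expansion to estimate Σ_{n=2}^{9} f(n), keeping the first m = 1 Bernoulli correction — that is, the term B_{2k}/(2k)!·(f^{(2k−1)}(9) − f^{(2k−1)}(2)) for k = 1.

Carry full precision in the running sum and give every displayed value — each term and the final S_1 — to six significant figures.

The integral term ∫_2^9 1/x^3 dx = 0.118827.
Endpoint term: (f(2) + f(9))/2 = (0.125000 + 0.00137174)/2 = 0.0631859.
So far: 0.182013.
Correction k=1: B_{2}/2! · (f^{(1)}(9) − f^{(1)}(2)) = 1/12 · (-0.000457247 − (-0.187500)) = 0.0155869.

S_1 ≈ 0.197600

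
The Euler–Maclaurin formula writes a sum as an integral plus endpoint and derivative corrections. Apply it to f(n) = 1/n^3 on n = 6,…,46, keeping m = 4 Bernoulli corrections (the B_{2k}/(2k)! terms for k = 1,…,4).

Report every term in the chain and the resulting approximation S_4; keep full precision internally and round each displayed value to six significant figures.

∫_6^46 1/x^3 dx evaluates to 0.0136526.
Boundary: ½(f(6) + f(46)) = ½(0.00462963 + 1.02737e-05) = 0.00231995.
So far: 0.0159725.
Correction k=1: B_{2}/2! · (f^{(1)}(46) − f^{(1)}(6)) = 1/12 · (-6.70023e-07 − (-0.00231481)) = 0.000192845.
After k=1: 0.0161654.
Correction k=2: B_{4}/4! · (f^{(3)}(46) − f^{(3)}(6)) = −1/720 · (-6.33292e-09 − (-0.00128601)) = -1.78611e-06.
After k=2: 0.0161636.
Correction k=3: B_{6}/6! · (f^{(5)}(46) − f^{(5)}(6)) = 1/30240 · (-1.25701e-10 − (-0.00150034)) = 4.96145e-08.
After k=3: 0.0161637.
Correction k=4: B_{8}/8! · (f^{(7)}(46) − f^{(7)}(6)) = −1/1209600 · (-4.27715e-12 − (-0.00300069)) = -2.48073e-09.

S_4 ≈ 0.0161637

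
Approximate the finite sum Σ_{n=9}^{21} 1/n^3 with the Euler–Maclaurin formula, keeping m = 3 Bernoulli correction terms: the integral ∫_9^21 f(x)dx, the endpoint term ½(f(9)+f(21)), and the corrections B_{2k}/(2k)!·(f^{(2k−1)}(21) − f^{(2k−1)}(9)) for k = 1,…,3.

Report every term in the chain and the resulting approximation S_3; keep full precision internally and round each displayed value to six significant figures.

S_3 ≈ 0.00581558

The integral term ∫_9^21 1/x^3 dx = 0.00503905.
Endpoint term: (f(9) + f(21))/2 = (0.00137174 + 0.000107980)/2 = 0.000739861.
Integral + boundary = 0.00577891.
Order-1 term: 1/12 · (-1.54257e-05 − (-0.000457247)) = 3.68185e-05.
After k=1: 0.00581573.
Order-2 term: −1/720 · (-6.99577e-07 − (-0.000112901)) = -1.55835e-07.
After k=2: 0.00581558.
Order-3 term: 1/30240 · (-6.66264e-08 − (-5.85410e-05)) = 1.93368e-09.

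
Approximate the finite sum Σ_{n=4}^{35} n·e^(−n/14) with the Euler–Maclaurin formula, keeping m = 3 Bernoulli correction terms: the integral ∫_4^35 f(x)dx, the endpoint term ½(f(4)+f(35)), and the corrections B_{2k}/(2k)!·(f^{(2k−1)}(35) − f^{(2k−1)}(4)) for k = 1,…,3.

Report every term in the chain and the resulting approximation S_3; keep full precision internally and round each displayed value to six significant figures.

S_3 ≈ 135.946

Integral: ∫_4^35 x·e^(−x/14) dx = 133.062.
Boundary: ½(f(4) + f(35)) = ½(3.00591 + 2.87297) = 2.93944.
Integral + boundary = 136.001.
Order-1 term: 1/12 · (-0.123127 − 0.536769) = -0.0549914.
After k=1: 135.946.
Order-2 term: −1/720 · (0.000209401 − 0.0104068) = 1.41630e-05.
After k=2: 135.946.
Order-3 term: 1/30240 · (5.34185e-06 − 9.22188e-05) = -2.87292e-09.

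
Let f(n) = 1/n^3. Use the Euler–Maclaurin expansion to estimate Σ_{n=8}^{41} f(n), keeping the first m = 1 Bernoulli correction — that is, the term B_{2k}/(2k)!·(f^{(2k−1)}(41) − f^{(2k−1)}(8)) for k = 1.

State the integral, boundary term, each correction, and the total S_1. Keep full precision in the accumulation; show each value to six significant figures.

∫_8^41 1/x^3 dx evaluates to 0.00751506.
½[f(8) + f(41)] = ½[0.00195312 + 1.45094e-05] = 0.000983817.
So far: 0.00849888.
k=1: B_{2}/(2)! × [f^{(1)}(41) − f^{(1)}(8)] = 1/12 × (-1.06166e-06 − (-0.000732422)) = 6.09467e-05.

S_1 ≈ 0.00855982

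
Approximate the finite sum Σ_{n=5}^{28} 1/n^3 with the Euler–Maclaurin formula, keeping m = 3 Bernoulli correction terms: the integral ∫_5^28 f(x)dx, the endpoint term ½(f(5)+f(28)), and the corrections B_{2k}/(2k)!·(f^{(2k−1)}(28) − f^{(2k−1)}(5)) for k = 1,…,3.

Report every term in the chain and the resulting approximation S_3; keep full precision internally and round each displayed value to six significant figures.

∫_5^28 1/x^3 dx evaluates to 0.0193622.
Endpoint term: (f(5) + f(28))/2 = (0.00800000 + 4.55539e-05)/2 = 0.00402278.
Integral + boundary = 0.0233850.
Correction k=1: B_{2}/2! · (f^{(1)}(28) − f^{(1)}(5)) = 1/12 · (-4.88078e-06 − (-0.00480000)) = 0.000399593.
Partial sum through k=1: 0.0237846.
Correction k=2: B_{4}/4! · (f^{(3)}(28) − f^{(3)}(5)) = −1/720 · (-1.24510e-07 − (-0.00384000)) = -5.33316e-06.
Partial sum through k=2: 0.0237793.
Correction k=3: B_{6}/6! · (f^{(5)}(28) − f^{(5)}(5)) = 1/30240 · (-6.67016e-09 − (-0.00645120)) = 2.13333e-07.

S_3 ≈ 0.0237795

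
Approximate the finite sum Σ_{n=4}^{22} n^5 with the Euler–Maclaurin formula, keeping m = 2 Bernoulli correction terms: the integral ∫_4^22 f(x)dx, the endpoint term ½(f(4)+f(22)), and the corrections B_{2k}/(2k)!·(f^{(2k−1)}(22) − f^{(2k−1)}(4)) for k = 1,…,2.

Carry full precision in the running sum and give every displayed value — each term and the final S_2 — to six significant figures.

S_2 ≈ 2.15708e+07

The integral term ∫_4^22 x^5 dx = 1.88960e+07.
Boundary: ½(f(4) + f(22)) = ½(1024.00 + 5.15363e+06) = 2.57733e+06.
Running total after boundary: 2.14733e+07.
Order-1 term: 1/12 · (1.17128e+06 − 1280.00) = 97500.0.
Partial sum through k=1: 2.15708e+07.
Order-2 term: −1/720 · (29040.0 − 960.000) = -39.0000.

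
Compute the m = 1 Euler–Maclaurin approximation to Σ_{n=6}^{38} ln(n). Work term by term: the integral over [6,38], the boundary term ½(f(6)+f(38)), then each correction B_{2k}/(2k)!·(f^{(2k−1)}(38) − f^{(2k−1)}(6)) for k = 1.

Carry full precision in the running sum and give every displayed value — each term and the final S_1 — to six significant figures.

Integral: ∫_6^38 ln(x) dx = 95.4777.
Endpoint term: (f(6) + f(38))/2 = (1.79176 + 3.63759)/2 = 2.71467.
Running total after boundary: 98.1924.
k=1: B_{2}/(2)! × [f^{(1)}(38) − f^{(1)}(6)] = 1/12 × (0.0263158 − 0.166667) = -0.0116959.

S_1 ≈ 98.1807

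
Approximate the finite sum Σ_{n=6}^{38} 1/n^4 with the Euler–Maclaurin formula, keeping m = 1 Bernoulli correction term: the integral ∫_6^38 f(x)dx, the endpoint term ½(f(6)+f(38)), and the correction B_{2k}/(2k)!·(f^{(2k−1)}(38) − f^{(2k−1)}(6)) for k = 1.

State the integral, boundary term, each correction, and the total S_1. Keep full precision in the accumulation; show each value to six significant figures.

S_1 ≈ 0.00196604

∫_6^38 1/x^4 dx evaluates to 0.00153714.
Boundary: ½(f(6) + f(38)) = ½(0.000771605 + 4.79585e-07) = 0.000386042.
So far: 0.00192318.
Order-1 term: 1/12 · (-5.04826e-08 − (-0.000514403)) = 4.28627e-05.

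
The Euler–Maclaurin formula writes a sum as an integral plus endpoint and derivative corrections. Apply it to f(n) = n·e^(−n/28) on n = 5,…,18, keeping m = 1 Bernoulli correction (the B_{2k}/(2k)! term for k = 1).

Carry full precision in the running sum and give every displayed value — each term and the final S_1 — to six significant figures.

Integral: ∫_5^18 x·e^(−x/28) dx = 95.6780.
½[f(5) + f(18)] = ½[4.18232 + 9.46418] = 6.82325.
Integral + boundary = 102.501.
k=1: B_{2}/(2)! × [f^{(1)}(18) − f^{(1)}(5)] = 1/12 × (0.187781 − 0.687096) = -0.0416095.

S_1 ≈ 102.460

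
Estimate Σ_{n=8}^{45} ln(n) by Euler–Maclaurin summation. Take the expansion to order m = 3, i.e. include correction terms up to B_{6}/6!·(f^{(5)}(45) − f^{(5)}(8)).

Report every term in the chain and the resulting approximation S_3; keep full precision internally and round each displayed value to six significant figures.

S_3 ≈ 120.599

Integral: ∫_8^45 ln(x) dx = 117.664.
Boundary: ½(f(8) + f(45)) = ½(2.07944 + 3.80666) = 2.94305.
So far: 120.607.
Correction k=1: B_{2}/2! · (f^{(1)}(45) − f^{(1)}(8)) = 1/12 · (0.0222222 − 0.125000) = -0.00856481.
Partial sum through k=1: 120.599.
Correction k=2: B_{4}/4! · (f^{(3)}(45) − f^{(3)}(8)) = −1/720 · (2.19479e-05 − 0.00390625) = 5.39486e-06.
Partial sum through k=2: 120.599.
Correction k=3: B_{6}/6! · (f^{(5)}(45) − f^{(5)}(8)) = 1/30240 · (1.30061e-07 − 0.000732422) = -2.42160e-08.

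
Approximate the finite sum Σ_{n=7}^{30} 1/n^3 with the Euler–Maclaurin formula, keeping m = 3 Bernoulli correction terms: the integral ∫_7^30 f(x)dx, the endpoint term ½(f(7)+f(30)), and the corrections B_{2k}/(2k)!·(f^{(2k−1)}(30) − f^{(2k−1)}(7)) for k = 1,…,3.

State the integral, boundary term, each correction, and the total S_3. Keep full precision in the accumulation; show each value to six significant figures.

S_3 ≈ 0.0112279

Integral: ∫_7^30 1/x^3 dx = 0.00964853.
Boundary: ½(f(7) + f(30)) = ½(0.00291545 + 3.70370e-05) = 0.00147624.
Integral + boundary = 0.0111248.
Correction k=1: B_{2}/2! · (f^{(1)}(30) − f^{(1)}(7)) = 1/12 · (-3.70370e-06 − (-0.00124948)) = 0.000103815.
After k=1: 0.0112286.
Correction k=2: B_{4}/4! · (f^{(3)}(30) − f^{(3)}(7)) = −1/720 · (-8.23045e-08 − (-0.000509992)) = -7.08207e-07.
After k=2: 0.0112279.
Correction k=3: B_{6}/6! · (f^{(5)}(30) − f^{(5)}(7)) = 1/30240 · (-3.84088e-09 − (-0.000437136)) = 1.44554e-08.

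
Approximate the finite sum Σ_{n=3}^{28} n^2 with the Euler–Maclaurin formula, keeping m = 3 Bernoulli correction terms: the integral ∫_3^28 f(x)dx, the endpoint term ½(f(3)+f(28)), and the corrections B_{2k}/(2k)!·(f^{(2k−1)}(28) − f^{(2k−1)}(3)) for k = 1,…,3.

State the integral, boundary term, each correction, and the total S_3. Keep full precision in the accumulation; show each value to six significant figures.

S_3 ≈ 7709.00

The integral term ∫_3^28 x^2 dx = 7308.33.
½[f(3) + f(28)] = ½[9.00000 + 784.000] = 396.500.
So far: 7704.83.
Order-1 term: 1/12 · (56.0000 − 6.00000) = 4.16667.
Running total after k=1: 7709.00.
Order-2 term: −1/720 · (0.00000 − 0.00000) = 0.00000.
Running total after k=2: 7709.00.
Order-3 term: 1/30240 · (0.00000 − 0.00000) = 0.00000.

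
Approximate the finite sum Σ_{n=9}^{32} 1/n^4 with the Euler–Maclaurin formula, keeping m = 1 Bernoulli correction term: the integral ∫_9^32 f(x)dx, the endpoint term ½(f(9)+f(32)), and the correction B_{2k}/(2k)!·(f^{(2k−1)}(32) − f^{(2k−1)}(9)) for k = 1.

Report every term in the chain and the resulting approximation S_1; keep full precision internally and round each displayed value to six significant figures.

S_1 ≈ 0.000529395

The integral term ∫_9^32 1/x^4 dx = 0.000447075.
½[f(9) + f(32)] = ½[0.000152416 + 9.53674e-07] = 7.66847e-05.
Integral + boundary = 0.000523760.
k=1: B_{2}/(2)! × [f^{(1)}(32) − f^{(1)}(9)] = 1/12 × (-1.19209e-07 − (-6.77404e-05)) = 5.63510e-06.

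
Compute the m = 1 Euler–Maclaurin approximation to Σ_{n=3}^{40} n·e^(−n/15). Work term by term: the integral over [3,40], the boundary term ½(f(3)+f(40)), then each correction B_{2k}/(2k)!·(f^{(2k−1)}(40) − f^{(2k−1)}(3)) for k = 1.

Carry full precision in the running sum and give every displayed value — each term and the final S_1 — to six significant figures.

Integral: ∫_3^40 x·e^(−x/15) dx = 163.733.
½[f(3) + f(40)] = ½[2.45619 + 2.77934] = 2.61777.
Running total after boundary: 166.351.
Order-1 term: 1/12 · (-0.115806 − 0.654985) = -0.0642325.

S_1 ≈ 166.287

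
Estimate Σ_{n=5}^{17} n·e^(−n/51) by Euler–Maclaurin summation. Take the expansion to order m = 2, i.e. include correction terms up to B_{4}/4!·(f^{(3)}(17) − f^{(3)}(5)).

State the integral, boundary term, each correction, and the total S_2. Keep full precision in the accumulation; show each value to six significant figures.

S_2 ≈ 112.686

Integral: ∫_5^17 x·e^(−x/51) dx = 104.357.
Endpoint term: (f(5) + f(17))/2 = (4.53307 + 12.1810)/2 = 8.35705.
Integral + boundary = 112.714.
Order-1 term: 1/12 · (0.477688 − 0.817730) = -0.0283368.
Partial sum through k=1: 112.686.
Order-2 term: −1/720 · (0.000734621 − 0.00101152) = 3.84578e-07.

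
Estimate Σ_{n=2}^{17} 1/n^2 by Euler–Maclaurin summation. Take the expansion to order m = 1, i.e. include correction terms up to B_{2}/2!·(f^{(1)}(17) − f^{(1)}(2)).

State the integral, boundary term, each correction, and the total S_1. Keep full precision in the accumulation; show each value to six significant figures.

S_1 ≈ 0.588706

Integral: ∫_2^17 1/x^2 dx = 0.441176.
Endpoint term: (f(2) + f(17))/2 = (0.250000 + 0.00346021)/2 = 0.126730.
Integral + boundary = 0.567907.
Correction k=1: B_{2}/2! · (f^{(1)}(17) − f^{(1)}(2)) = 1/12 · (-0.000407083 − (-0.250000)) = 0.0207994.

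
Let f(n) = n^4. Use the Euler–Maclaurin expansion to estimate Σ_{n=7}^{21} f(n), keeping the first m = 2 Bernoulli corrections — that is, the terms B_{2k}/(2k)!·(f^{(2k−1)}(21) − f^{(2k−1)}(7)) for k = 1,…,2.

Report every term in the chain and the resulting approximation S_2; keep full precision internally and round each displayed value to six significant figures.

S_2 ≈ 914872

Integral: ∫_7^21 x^4 dx = 813459.
Endpoint term: (f(7) + f(21))/2 = (2401.00 + 194481)/2 = 98441.0.
Running total after boundary: 911900.
Correction k=1: B_{2}/2! · (f^{(1)}(21) − f^{(1)}(7)) = 1/12 · (37044.0 − 1372.00) = 2972.67.
Partial sum through k=1: 914872.
Correction k=2: B_{4}/4! · (f^{(3)}(21) − f^{(3)}(7)) = −1/720 · (504.000 − 168.000) = -0.466667.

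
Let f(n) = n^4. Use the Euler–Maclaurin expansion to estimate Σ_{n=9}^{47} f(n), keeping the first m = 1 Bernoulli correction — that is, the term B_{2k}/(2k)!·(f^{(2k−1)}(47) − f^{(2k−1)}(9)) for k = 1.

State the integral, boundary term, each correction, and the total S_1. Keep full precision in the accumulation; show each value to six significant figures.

Integral: ∫_9^47 x^4 dx = 4.58572e+07.
Boundary: ½(f(9) + f(47)) = ½(6561.00 + 4.87968e+06) = 2.44312e+06.
Running total after boundary: 4.83003e+07.
Order-1 term: 1/12 · (415292 − 2916.00) = 34364.7.

S_1 ≈ 4.83347e+07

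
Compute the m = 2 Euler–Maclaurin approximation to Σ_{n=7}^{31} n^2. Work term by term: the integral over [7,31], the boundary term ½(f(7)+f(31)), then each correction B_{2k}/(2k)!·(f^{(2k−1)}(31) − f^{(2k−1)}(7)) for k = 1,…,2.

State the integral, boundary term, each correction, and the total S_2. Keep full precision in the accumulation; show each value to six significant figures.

∫_7^31 x^2 dx evaluates to 9816.00.
Boundary: ½(f(7) + f(31)) = ½(49.0000 + 961.000) = 505.000.
Running total after boundary: 10321.0.
Order-1 term: 1/12 · (62.0000 − 14.0000) = 4.00000.
Partial sum through k=1: 10325.0.
Order-2 term: −1/720 · (0.00000 − 0.00000) = 0.00000.

S_2 ≈ 10325.0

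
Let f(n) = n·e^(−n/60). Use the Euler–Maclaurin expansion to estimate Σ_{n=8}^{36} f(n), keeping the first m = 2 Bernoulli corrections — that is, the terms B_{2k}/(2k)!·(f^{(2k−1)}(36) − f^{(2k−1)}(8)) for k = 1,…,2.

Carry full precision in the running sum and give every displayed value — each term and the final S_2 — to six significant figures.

Integral: ∫_8^36 x·e^(−x/60) dx = 409.552.
½[f(8) + f(36)] = ½[7.00139 + 19.7572] = 13.3793.
So far: 422.931.
k=1: B_{2}/(2)! × [f^{(1)}(36) − f^{(1)}(8)] = 1/12 × (0.219525 − 0.758484) = -0.0449132.
After k=1: 422.887.
k=2: B_{4}/(4)! × [f^{(3)}(36) − f^{(3)}(8)] = −1/720 × (0.000365874 − 0.000696897) = 4.59754e-07.

S_2 ≈ 422.887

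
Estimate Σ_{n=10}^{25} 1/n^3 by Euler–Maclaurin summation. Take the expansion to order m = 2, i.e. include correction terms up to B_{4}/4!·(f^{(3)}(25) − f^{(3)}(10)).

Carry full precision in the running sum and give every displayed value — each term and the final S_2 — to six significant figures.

∫_10^25 1/x^3 dx evaluates to 0.00420000.
Endpoint term: (f(10) + f(25))/2 = (0.00100000 + 6.40000e-05)/2 = 0.000532000.
Integral + boundary = 0.00473200.
Correction k=1: B_{2}/2! · (f^{(1)}(25) − f^{(1)}(10)) = 1/12 · (-7.68000e-06 − (-0.000300000)) = 2.43600e-05.
After k=1: 0.00475636.
Correction k=2: B_{4}/4! · (f^{(3)}(25) − f^{(3)}(10)) = −1/720 · (-2.45760e-07 − (-6.00000e-05)) = -8.29920e-08.

S_2 ≈ 0.00475628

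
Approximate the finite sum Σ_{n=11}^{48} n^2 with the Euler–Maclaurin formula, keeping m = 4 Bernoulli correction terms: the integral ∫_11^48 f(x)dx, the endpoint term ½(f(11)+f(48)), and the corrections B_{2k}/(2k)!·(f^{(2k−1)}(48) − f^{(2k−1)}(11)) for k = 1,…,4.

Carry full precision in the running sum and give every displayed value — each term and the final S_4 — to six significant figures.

S_4 ≈ 37639.0

The integral term ∫_11^48 x^2 dx = 36420.3.
Boundary: ½(f(11) + f(48)) = ½(121.000 + 2304.00) = 1212.50.
So far: 37632.8.
Correction k=1: B_{2}/2! · (f^{(1)}(48) − f^{(1)}(11)) = 1/12 · (96.0000 − 22.0000) = 6.16667.
After k=1: 37639.0.
Correction k=2: B_{4}/4! · (f^{(3)}(48) − f^{(3)}(11)) = −1/720 · (0.00000 − 0.00000) = 0.00000.
After k=2: 37639.0.
Correction k=3: B_{6}/6! · (f^{(5)}(48) − f^{(5)}(11)) = 1/30240 · (0.00000 − 0.00000) = 0.00000.
After k=3: 37639.0.
Correction k=4: B_{8}/8! · (f^{(7)}(48) − f^{(7)}(11)) = −1/1209600 · (0.00000 − 0.00000) = 0.00000.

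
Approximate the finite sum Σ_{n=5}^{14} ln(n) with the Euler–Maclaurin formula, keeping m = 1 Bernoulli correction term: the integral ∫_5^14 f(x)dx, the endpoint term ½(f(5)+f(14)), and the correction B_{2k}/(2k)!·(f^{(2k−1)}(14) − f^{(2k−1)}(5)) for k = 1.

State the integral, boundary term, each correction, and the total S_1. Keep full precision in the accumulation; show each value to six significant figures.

Integral: ∫_5^14 ln(x) dx = 19.8996.
½[f(5) + f(14)] = ½[1.60944 + 2.63906] = 2.12425.
So far: 22.0239.
k=1: B_{2}/(2)! × [f^{(1)}(14) − f^{(1)}(5)] = 1/12 × (0.0714286 − 0.200000) = -0.0107143.

S_1 ≈ 22.0131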